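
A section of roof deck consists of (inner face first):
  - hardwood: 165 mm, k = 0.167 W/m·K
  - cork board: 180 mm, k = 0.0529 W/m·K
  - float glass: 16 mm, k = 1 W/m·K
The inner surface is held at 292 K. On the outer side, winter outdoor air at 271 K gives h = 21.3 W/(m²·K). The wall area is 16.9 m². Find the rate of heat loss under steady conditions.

Thermal resistances in series:
R_hardwood = L/(kA) = 0.165/(0.167×16.9) = 0.05846 K/W
R_cork board = L/(kA) = 0.18/(0.0529×16.9) = 0.2013 K/W
R_float glass = L/(kA) = 0.016/(1×16.9) = 9.467×10^-4 K/W
R_outer film = 1/(h_o·A) = 1/(21.3×16.9) = 0.002778 K/W
R_total = 0.2635 K/W
Q = ΔT / R_total = 21 / 0.2635

Q ≈ 79.7 W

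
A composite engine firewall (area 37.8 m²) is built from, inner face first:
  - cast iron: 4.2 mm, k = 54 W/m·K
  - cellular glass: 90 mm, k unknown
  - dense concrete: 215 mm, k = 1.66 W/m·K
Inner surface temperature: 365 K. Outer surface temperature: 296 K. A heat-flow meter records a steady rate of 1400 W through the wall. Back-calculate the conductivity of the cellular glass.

k ≈ 0.0519 W/(m·K)

Thermal resistances in series:
R_cast iron = L/(kA) = 0.0042/(54×37.8) = 2.058×10^-6 K/W
R_dense concrete = L/(kA) = 0.215/(1.66×37.8) = 0.003426 K/W
Sum of known resistances R_other = 0.003428 K/W
Total R = ΔT/Q = 69/1400 = 0.04929 K/W
R_cellular glass = R_total − R_other = 0.04586 K/W
k = L/(R·A) = 0.09/(0.04586×37.8)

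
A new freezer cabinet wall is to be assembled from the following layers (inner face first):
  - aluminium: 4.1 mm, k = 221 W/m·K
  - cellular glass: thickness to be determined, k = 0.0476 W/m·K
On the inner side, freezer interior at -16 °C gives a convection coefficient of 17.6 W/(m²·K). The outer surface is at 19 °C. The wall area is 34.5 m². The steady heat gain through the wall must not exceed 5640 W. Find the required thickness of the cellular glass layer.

Using the resistance-network approach (series):
R_inner film = 1/(h_i·A) = 1/(17.6×34.5) = 0.001647 K/W
R_aluminium = L/(kA) = 0.0041/(221×34.5) = 5.377×10^-7 K/W
Sum of the known resistances R_other = 0.001647 K/W
Required total resistance R_tot = ΔT/Q_allow = 35/5640 = 0.006206 K/W
R_cellular glass = R_tot − R_other = 0.004558 K/W
L = R·k·A = 0.004558×0.0476×34.5

L ≈ 7.49 mm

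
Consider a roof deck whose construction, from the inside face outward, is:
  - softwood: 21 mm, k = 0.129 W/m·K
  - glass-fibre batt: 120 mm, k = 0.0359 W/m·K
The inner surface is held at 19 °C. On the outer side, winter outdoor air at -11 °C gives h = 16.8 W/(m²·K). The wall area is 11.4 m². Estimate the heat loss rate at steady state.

Q ≈ 95.9 W

Thermal resistances in series:
R_softwood = L/(kA) = 0.021/(0.129×11.4) = 0.01428 K/W
R_glass-fibre batt = L/(kA) = 0.12/(0.0359×11.4) = 0.2932 K/W
R_outer film = 1/(h_o·A) = 1/(16.8×11.4) = 0.005221 K/W
R_total = 0.3127 K/W
Q = ΔT / R_total = 30 / 0.3127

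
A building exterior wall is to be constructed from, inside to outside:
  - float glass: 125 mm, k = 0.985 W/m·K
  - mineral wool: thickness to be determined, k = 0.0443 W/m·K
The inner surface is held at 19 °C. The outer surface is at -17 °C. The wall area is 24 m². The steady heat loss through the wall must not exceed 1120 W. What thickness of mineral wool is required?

L ≈ 28.6 mm

Using the resistance-network approach (series):
R_float glass = L/(kA) = 0.125/(0.985×24) = 0.005288 K/W
Sum of the known resistances R_other = 0.005288 K/W
Required total resistance R_tot = ΔT/Q_allow = 36/1120 = 0.03214 K/W
R_mineral wool = R_tot − R_other = 0.02686 K/W
L = R·k·A = 0.02686×0.0443×24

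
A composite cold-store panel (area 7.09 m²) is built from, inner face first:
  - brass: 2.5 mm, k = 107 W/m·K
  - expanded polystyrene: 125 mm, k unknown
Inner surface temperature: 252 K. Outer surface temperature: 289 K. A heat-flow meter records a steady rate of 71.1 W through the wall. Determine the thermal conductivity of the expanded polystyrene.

Series thermal resistances:
R_brass = L/(kA) = 0.0025/(107×7.09) = 3.295×10^-6 K/W
Sum of known resistances R_other = 3.295×10^-6 K/W
Total R = ΔT/Q = 37/71.1 = 0.5204 K/W
R_expanded polystyrene = R_total − R_other = 0.5204 K/W
k = L/(R·A) = 0.125/(0.5204×7.09)

k ≈ 0.0339 W/(m·K)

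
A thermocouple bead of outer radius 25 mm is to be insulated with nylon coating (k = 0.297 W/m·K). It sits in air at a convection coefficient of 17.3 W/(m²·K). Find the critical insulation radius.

r_cr ≈ 34.3 mm

For a sphere r_cr = 2k/h = 2×0.297/17.3
r_cr = 34.3 mm; since the bare radius (25 mm) is below r_cr, adding a thin layer of insulation will *increase* heat loss.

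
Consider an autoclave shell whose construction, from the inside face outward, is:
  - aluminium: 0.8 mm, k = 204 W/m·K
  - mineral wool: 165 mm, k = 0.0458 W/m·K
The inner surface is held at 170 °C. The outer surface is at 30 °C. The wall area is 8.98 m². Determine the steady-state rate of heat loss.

Model the wall as resistances in series:
R_aluminium = L/(kA) = 0.0008/(204×8.98) = 4.367×10^-7 K/W
R_mineral wool = L/(kA) = 0.165/(0.0458×8.98) = 0.4012 K/W
R_total = 0.4012 K/W
Q = ΔT / R_total = 140 / 0.4012

Q ≈ 349 W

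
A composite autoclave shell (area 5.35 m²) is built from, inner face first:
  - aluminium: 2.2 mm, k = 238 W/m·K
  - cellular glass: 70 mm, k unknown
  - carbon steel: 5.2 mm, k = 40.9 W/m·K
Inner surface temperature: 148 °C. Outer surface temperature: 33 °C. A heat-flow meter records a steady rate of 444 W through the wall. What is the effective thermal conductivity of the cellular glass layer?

Using the resistance-network approach (series):
R_aluminium = L/(kA) = 0.0022/(238×5.35) = 1.728×10^-6 K/W
R_carbon steel = L/(kA) = 0.0052/(40.9×5.35) = 2.376×10^-5 K/W
Sum of known resistances R_other = 2.549×10^-5 K/W
Total R = ΔT/Q = 115/444 = 0.259 K/W
R_cellular glass = R_total − R_other = 0.259 K/W
k = L/(R·A) = 0.07/(0.259×5.35)

k ≈ 0.0505 W/(m·K)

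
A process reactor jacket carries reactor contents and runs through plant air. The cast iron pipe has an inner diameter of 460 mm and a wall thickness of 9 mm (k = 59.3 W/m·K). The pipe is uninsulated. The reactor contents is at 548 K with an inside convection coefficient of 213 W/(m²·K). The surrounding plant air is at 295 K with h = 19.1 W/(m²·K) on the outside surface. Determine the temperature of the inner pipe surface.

T ≈ 526 K

Radial resistances (cylindrical: R_cond = ln(r_o/r_i)/(2πkL), R_conv = 1/(h·2πrL)):
R_inner film = 1/(h_i·2πr₁L) = 1/(213×2π×0.23×1) = 0.003249 K/W
R_cast iron pipe wall = ln(239/230)/(2π×59.3×1) = 1.03×10^-4 K/W
R_outer film = 1/(h_o·2πr_oL) = 1/(19.1×2π×0.239×1) = 0.03486 K/W
R_total = 0.03822 K/W
Q = ΔT/R_total = 253/0.03822
Q = 6620 W/m
T_interface = T_inner − Q·ΣR(inner→interface) = 548 − 6620×0.003249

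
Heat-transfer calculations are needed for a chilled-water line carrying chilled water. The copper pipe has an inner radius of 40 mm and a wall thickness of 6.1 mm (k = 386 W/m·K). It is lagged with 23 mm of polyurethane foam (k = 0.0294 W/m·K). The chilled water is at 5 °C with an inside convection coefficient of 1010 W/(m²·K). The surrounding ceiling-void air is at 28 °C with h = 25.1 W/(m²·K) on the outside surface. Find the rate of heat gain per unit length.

Radial resistances (cylindrical: R_cond = ln(r_o/r_i)/(2πkL), R_conv = 1/(h·2πrL)):
R_inner film = 1/(h_i·2πr₁L) = 1/(1010×2π×0.04×1) = 0.003939 K/W
R_copper pipe wall = ln(46.1/40)/(2π×386×1) = 5.852×10^-5 K/W
R_polyurethane foam = ln(69.1/46.1)/(2π×0.0294×1) = 2.191 K/W
R_outer film = 1/(h_o·2πr_oL) = 1/(25.1×2π×0.0691×1) = 0.09176 K/W
R_total = 2.287 K/W
Q = ΔT/R_total = 23/2.287

q′ ≈ 10.1 W/m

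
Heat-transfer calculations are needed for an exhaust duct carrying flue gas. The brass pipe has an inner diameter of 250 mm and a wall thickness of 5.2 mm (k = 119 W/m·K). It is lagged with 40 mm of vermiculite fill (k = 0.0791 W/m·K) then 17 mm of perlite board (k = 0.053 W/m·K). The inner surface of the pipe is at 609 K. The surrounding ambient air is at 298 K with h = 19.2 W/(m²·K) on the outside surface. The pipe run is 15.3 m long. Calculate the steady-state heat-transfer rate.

Q ≈ 5470 W

Cylindrical conduction, so R = ln(r₂/r₁)/(2πkL) per layer, in series:
R_brass pipe wall = ln(130.2/125)/(2π×119×15.3) = 3.563×10^-6 K/W
R_vermiculite fill = ln(170.2/130.2)/(2π×0.0791×15.3) = 0.03523 K/W
R_perlite board = ln(187.2/170.2)/(2π×0.053×15.3) = 0.01869 K/W
R_outer film = 1/(h_o·2πr_oL) = 1/(19.2×2π×0.1872×15.3) = 0.002894 K/W
R_total = 0.05681 K/W
Q = ΔT/R_total = 311/0.05681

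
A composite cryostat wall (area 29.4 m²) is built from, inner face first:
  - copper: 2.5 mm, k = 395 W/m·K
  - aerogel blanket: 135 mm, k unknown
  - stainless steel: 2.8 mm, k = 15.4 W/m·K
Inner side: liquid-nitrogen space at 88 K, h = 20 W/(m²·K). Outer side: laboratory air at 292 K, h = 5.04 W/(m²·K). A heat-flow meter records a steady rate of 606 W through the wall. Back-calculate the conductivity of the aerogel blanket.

Using the resistance-network approach (series):
R_inner film = 1/(h_i·A) = 1/(20×29.4) = 0.001701 K/W
R_copper = L/(kA) = 0.0025/(395×29.4) = 2.153×10^-7 K/W
R_stainless steel = L/(kA) = 0.0028/(15.4×29.4) = 6.184×10^-6 K/W
R_outer film = 1/(h_o·A) = 1/(5.04×29.4) = 0.006749 K/W
Sum of known resistances R_other = 0.008456 K/W
Total R = ΔT/Q = 204/606 = 0.3366 K/W
R_aerogel blanket = R_total − R_other = 0.3282 K/W
k = L/(R·A) = 0.135/(0.3282×29.4)

k ≈ 0.014 W/(m·K)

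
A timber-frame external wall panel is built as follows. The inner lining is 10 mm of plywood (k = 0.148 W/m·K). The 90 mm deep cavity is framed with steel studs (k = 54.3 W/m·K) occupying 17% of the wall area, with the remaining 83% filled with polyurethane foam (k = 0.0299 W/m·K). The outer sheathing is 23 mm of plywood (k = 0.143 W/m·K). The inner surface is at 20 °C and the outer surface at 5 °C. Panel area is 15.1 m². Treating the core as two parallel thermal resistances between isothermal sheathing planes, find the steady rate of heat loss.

Sheathing layers in series; stud and cavity paths in parallel between them.
R_inner = 0.01/(0.148×15.1) = 0.004475 K/W
R_stud  = 0.09/(54.3×0.17×15.1) = 6.457×10^-4 K/W
R_cav   = 0.09/(0.0299×0.83×15.1) = 0.2402 K/W
1/R_core = 1/R_stud + 1/R_cav → R_core = 6.439×10^-4 K/W
R_outer = 0.023/(0.143×15.1) = 0.01065 K/W
R_total = 0.01577 K/W
Q = ΔT/R_total = 15/0.01577

Q ≈ 951 W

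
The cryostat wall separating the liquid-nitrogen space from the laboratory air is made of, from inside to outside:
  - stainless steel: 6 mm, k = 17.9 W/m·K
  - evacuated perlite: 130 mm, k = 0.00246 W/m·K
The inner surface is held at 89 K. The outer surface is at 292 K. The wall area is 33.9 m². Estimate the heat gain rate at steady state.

Treating each layer as a thermal resistance in series:
R_stainless steel = L/(kA) = 0.006/(17.9×33.9) = 9.888×10^-6 K/W
R_evacuated perlite = L/(kA) = 0.13/(0.00246×33.9) = 1.559 K/W
R_total = 1.559 K/W
Q = ΔT / R_total = 203 / 1.559

Q ≈ 130 W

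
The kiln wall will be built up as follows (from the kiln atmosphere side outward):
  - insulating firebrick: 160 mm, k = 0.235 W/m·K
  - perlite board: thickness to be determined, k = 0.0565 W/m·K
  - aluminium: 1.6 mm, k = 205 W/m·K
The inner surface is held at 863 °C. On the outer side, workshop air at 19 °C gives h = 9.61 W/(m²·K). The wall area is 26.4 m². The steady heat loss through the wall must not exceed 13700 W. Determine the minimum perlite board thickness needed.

L ≈ 47.5 mm

Model the wall as resistances in series:
R_insulating firebrick = L/(kA) = 0.16/(0.235×26.4) = 0.02579 K/W
R_aluminium = L/(kA) = 0.0016/(205×26.4) = 2.956×10^-7 K/W
R_outer film = 1/(h_o·A) = 1/(9.61×26.4) = 0.003942 K/W
Sum of the known resistances R_other = 0.02973 K/W
Required total resistance R_tot = ΔT/Q_allow = 844/13700 = 0.06161 K/W
R_perlite board = R_tot − R_other = 0.03187 K/W
L = R·k·A = 0.03187×0.0565×26.4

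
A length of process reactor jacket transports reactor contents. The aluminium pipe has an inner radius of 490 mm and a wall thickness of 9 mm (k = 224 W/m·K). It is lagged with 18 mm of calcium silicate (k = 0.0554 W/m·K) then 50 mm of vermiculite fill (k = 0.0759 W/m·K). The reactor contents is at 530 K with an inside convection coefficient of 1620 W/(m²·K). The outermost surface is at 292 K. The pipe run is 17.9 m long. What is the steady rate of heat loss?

Q ≈ 14400 W

Per-layer cylindrical resistances, series-summed:
R_inner film = 1/(h_i·2πr₁L) = 1/(1620×2π×0.49×17.9) = 1.12×10^-5 K/W
R_aluminium pipe wall = ln(499/490)/(2π×224×17.9) = 7.224×10^-7 K/W
R_calcium silicate = ln(517/499)/(2π×0.0554×17.9) = 0.005687 K/W
R_vermiculite fill = ln(567/517)/(2π×0.0759×17.9) = 0.01081 K/W
R_total = 0.01651 K/W
Q = ΔT/R_total = 238/0.01651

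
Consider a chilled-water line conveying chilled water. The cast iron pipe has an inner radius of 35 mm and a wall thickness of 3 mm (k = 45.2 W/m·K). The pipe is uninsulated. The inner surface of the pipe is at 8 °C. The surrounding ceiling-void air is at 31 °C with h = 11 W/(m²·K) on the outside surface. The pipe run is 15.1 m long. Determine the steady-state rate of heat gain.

Q ≈ 911 W

Cylindrical conduction, so R = ln(r₂/r₁)/(2πkL) per layer, in series:
R_cast iron pipe wall = ln(38/35)/(2π×45.2×15.1) = 1.918×10^-5 K/W
R_outer film = 1/(h_o·2πr_oL) = 1/(11×2π×0.038×15.1) = 0.02522 K/W
R_total = 0.02523 K/W
Q = ΔT/R_total = 23/0.02523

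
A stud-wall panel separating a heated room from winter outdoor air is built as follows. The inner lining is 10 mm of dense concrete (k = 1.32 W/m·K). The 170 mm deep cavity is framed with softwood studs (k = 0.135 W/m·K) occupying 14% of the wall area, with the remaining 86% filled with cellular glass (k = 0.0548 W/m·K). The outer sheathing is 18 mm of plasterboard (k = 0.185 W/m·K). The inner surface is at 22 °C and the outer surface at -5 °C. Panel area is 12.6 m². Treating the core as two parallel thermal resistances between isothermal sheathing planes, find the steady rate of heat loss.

Q ≈ 127 W

Sheathing layers in series; stud and cavity paths in parallel between them.
R_inner = 0.01/(1.32×12.6) = 6.013×10^-4 K/W
R_stud  = 0.17/(0.135×0.14×12.6) = 0.7139 K/W
R_cav   = 0.17/(0.0548×0.86×12.6) = 0.2863 K/W
1/R_core = 1/R_stud + 1/R_cav → R_core = 0.2043 K/W
R_outer = 0.018/(0.185×12.6) = 0.007722 K/W
R_total = 0.2127 K/W
Q = ΔT/R_total = 27/0.2127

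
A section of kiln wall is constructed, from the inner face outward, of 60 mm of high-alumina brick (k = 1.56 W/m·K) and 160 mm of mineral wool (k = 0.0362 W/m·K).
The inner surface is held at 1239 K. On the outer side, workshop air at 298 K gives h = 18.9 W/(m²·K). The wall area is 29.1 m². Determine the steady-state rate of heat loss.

Q ≈ 6070 W

Series thermal resistances:
R_high-alumina brick = L/(kA) = 0.06/(1.56×29.1) = 0.001322 K/W
R_mineral wool = L/(kA) = 0.16/(0.0362×29.1) = 0.1519 K/W
R_outer film = 1/(h_o·A) = 1/(18.9×29.1) = 0.001818 K/W
R_total = 0.155 K/W
Q = ΔT / R_total = 941 / 0.155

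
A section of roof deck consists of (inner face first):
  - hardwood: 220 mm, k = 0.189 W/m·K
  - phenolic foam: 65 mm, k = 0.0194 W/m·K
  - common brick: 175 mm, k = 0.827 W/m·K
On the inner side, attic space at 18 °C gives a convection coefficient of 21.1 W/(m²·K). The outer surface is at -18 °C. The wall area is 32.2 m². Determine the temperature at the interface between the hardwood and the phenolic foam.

Model the wall as resistances in series:
R_inner film = 1/(h_i·A) = 1/(21.1×32.2) = 0.001472 K/W
R_hardwood = L/(kA) = 0.22/(0.189×32.2) = 0.03615 K/W
R_phenolic foam = L/(kA) = 0.065/(0.0194×32.2) = 0.1041 K/W
R_common brick = L/(kA) = 0.175/(0.827×32.2) = 0.006572 K/W
R_total = 0.1482 K/W;  Q = ΔT/R_total = 36/0.1482 = 242.8 W
T_interface = T_inner − Q·ΣR(inner→interface) = 18 − 243×0.03762

T ≈ 8.86 °C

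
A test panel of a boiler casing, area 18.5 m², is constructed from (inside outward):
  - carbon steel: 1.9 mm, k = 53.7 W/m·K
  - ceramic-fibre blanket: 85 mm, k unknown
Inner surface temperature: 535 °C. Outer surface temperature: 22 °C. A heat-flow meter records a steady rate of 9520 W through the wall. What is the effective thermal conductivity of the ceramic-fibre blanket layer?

Series thermal resistances:
R_carbon steel = L/(kA) = 0.0019/(53.7×18.5) = 1.913×10^-6 K/W
Sum of known resistances R_other = 1.913×10^-6 K/W
Total R = ΔT/Q = 513/9520 = 0.05389 K/W
R_ceramic-fibre blanket = R_total − R_other = 0.05388 K/W
k = L/(R·A) = 0.085/(0.05388×18.5)

k ≈ 0.0853 W/(m·K)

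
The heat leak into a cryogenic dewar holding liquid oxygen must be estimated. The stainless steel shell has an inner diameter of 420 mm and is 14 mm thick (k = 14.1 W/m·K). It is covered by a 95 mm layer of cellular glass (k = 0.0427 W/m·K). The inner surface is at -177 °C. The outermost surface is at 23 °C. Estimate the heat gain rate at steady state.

Q ≈ 80.7 W

Spherical conduction: R = (1/r_in − 1/r_out)/(4πk) per layer; series-sum.
R_stainless steel shell = (1/0.21 − 1/0.224)/(4π×14.1) = 0.00168 K/W
R_cellular glass = (1/0.224 − 1/0.319)/(4π×0.0427) = 2.478 K/W
R_total = 2.479 K/W
Q = ΔT/R_total = 200/2.479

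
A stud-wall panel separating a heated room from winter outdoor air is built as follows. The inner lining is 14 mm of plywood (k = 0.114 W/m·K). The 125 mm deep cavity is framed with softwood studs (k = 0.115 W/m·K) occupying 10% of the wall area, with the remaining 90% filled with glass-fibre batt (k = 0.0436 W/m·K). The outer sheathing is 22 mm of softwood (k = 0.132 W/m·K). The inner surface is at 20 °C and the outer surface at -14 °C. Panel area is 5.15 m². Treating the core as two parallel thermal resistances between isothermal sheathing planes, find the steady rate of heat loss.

Q ≈ 63.6 W

Sheathing layers in series; stud and cavity paths in parallel between them.
R_inner = 0.014/(0.114×5.15) = 0.02385 K/W
R_stud  = 0.125/(0.115×0.1×5.15) = 2.111 K/W
R_cav   = 0.125/(0.0436×0.9×5.15) = 0.6185 K/W
1/R_core = 1/R_stud + 1/R_cav → R_core = 0.4784 K/W
R_outer = 0.022/(0.132×5.15) = 0.03236 K/W
R_total = 0.5346 K/W
Q = ΔT/R_total = 34/0.5346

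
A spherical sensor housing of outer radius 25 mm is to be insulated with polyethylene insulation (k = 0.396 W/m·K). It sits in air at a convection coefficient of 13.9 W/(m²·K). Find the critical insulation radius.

r_cr ≈ 57 mm

For a sphere r_cr = 2k/h = 2×0.396/13.9
r_cr = 57 mm; since the bare radius (25 mm) is below r_cr, adding a thin layer of insulation will *increase* heat loss.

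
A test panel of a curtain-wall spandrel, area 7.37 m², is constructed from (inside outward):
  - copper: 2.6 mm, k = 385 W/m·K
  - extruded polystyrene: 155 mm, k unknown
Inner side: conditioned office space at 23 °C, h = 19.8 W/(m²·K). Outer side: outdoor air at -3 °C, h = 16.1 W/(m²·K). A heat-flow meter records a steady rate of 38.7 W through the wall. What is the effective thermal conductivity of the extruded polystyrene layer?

k ≈ 0.032 W/(m·K)

Treating each layer as a thermal resistance in series:
R_inner film = 1/(h_i·A) = 1/(19.8×7.37) = 0.006853 K/W
R_copper = L/(kA) = 0.0026/(385×7.37) = 9.163×10^-7 K/W
R_outer film = 1/(h_o·A) = 1/(16.1×7.37) = 0.008428 K/W
Sum of known resistances R_other = 0.01528 K/W
Total R = ΔT/Q = 26/38.7 = 0.6718 K/W
R_extruded polystyrene = R_total − R_other = 0.6566 K/W
k = L/(R·A) = 0.155/(0.6566×7.37)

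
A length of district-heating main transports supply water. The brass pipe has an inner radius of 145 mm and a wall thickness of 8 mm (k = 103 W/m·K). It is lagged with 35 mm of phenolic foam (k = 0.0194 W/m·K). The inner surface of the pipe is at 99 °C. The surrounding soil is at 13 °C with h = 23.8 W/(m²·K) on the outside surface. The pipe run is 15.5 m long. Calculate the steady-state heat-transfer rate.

Q ≈ 772 W

Radial resistances (cylindrical: R_cond = ln(r_o/r_i)/(2πkL), R_conv = 1/(h·2πrL)):
R_brass pipe wall = ln(153/145)/(2π×103×15.5) = 5.354×10^-6 K/W
R_phenolic foam = ln(188/153)/(2π×0.0194×15.5) = 0.109 K/W
R_outer film = 1/(h_o·2πr_oL) = 1/(23.8×2π×0.188×15.5) = 0.002295 K/W
R_total = 0.1113 K/W
Q = ΔT/R_total = 86/0.1113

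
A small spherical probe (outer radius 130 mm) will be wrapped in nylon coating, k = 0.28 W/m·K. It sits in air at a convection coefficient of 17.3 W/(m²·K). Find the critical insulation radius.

For a sphere r_cr = 2k/h = 2×0.28/17.3
r_cr = 32.4 mm; since the bare radius (130 mm) is above r_cr, any added insulation will reduce heat loss.

r_cr ≈ 32.4 mm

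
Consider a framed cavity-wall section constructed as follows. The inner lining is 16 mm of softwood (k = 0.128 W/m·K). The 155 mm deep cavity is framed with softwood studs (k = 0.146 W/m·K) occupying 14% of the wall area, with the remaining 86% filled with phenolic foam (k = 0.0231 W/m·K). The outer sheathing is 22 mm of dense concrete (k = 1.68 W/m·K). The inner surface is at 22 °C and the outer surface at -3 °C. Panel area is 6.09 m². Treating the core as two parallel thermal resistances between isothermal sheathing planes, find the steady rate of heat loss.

Q ≈ 38.2 W

Sheathing layers in series; stud and cavity paths in parallel between them.
R_inner = 0.016/(0.128×6.09) = 0.02053 K/W
R_stud  = 0.155/(0.146×0.14×6.09) = 1.245 K/W
R_cav   = 0.155/(0.0231×0.86×6.09) = 1.281 K/W
1/R_core = 1/R_stud + 1/R_cav → R_core = 0.6315 K/W
R_outer = 0.022/(1.68×6.09) = 0.00215 K/W
R_total = 0.6541 K/W
Q = ΔT/R_total = 25/0.6541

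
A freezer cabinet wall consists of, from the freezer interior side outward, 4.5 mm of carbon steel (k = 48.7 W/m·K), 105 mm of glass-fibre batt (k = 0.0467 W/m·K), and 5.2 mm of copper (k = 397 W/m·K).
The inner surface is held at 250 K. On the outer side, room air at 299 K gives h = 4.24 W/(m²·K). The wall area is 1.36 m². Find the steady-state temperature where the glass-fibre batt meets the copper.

Using the resistance-network approach (series):
R_carbon steel = L/(kA) = 0.0045/(48.7×1.36) = 6.794×10^-5 K/W
R_glass-fibre batt = L/(kA) = 0.105/(0.0467×1.36) = 1.653 K/W
R_copper = L/(kA) = 0.0052/(397×1.36) = 9.631×10^-6 K/W
R_outer film = 1/(h_o·A) = 1/(4.24×1.36) = 0.1734 K/W
R_total = 1.827 K/W;  Q = ΔT/R_total = 49/1.827 = 26.82 W
T_interface = T_inner + Q·ΣR(inner→interface) = 250 + 26.8×1.653

T ≈ 294 K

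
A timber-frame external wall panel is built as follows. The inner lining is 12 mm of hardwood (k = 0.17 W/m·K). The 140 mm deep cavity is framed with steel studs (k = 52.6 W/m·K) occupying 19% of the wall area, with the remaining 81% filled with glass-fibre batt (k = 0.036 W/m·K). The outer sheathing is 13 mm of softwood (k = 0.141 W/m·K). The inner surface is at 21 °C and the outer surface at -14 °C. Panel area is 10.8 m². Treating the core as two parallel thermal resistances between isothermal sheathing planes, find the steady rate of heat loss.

Q ≈ 2140 W

Sheathing layers in series; stud and cavity paths in parallel between them.
R_inner = 0.012/(0.17×10.8) = 0.006536 K/W
R_stud  = 0.14/(52.6×0.19×10.8) = 0.001297 K/W
R_cav   = 0.14/(0.036×0.81×10.8) = 0.4445 K/W
1/R_core = 1/R_stud + 1/R_cav → R_core = 0.001293 K/W
R_outer = 0.013/(0.141×10.8) = 0.008537 K/W
R_total = 0.01637 K/W
Q = ΔT/R_total = 35/0.01637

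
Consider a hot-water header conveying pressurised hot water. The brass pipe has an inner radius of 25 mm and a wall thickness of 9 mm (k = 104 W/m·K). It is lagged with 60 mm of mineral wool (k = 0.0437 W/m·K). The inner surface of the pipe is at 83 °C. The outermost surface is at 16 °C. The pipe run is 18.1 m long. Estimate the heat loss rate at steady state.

Q ≈ 327 W

For a radial system each layer contributes R = ln(r_out/r_in)/(2πkL); films add R = 1/(hA).
R_brass pipe wall = ln(34/25)/(2π×104×18.1) = 2.6×10^-5 K/W
R_mineral wool = ln(94/34)/(2π×0.0437×18.1) = 0.2046 K/W
R_total = 0.2046 K/W
Q = ΔT/R_total = 67/0.2046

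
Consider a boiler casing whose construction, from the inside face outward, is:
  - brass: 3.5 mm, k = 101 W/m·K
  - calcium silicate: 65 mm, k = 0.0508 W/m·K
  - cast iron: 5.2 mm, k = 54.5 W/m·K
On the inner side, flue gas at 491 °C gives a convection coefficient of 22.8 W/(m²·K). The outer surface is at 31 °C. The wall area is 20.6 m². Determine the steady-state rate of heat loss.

Q ≈ 7160 W

Model the wall as resistances in series:
R_inner film = 1/(h_i·A) = 1/(22.8×20.6) = 0.002129 K/W
R_brass = L/(kA) = 0.0035/(101×20.6) = 1.682×10^-6 K/W
R_calcium silicate = L/(kA) = 0.065/(0.0508×20.6) = 0.06211 K/W
R_cast iron = L/(kA) = 0.0052/(54.5×20.6) = 4.632×10^-6 K/W
R_total = 0.06425 K/W
Q = ΔT / R_total = 460 / 0.06425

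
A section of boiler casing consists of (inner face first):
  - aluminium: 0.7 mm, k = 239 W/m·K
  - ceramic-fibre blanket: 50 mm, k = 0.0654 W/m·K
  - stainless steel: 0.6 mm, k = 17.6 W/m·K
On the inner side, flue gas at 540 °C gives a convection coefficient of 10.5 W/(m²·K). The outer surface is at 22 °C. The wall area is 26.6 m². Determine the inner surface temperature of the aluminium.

Using the resistance-network approach (series):
R_inner film = 1/(h_i·A) = 1/(10.5×26.6) = 0.00358 K/W
R_aluminium = L/(kA) = 0.0007/(239×26.6) = 1.101×10^-7 K/W
R_ceramic-fibre blanket = L/(kA) = 0.05/(0.0654×26.6) = 0.02874 K/W
R_stainless steel = L/(kA) = 0.0006/(17.6×26.6) = 1.282×10^-6 K/W
R_total = 0.03232 K/W;  Q = ΔT/R_total = 518/0.03232 = 16030 W
T_interface = T_inner − Q·ΣR(inner→interface) = 540 − 16000×0.00358

T ≈ 483 °C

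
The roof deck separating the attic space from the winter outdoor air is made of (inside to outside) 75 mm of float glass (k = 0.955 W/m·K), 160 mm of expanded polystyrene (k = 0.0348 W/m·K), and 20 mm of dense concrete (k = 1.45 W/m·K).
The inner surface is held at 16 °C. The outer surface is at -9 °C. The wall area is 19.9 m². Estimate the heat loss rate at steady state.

Q ≈ 106 W

Treating each layer as a thermal resistance in series:
R_float glass = L/(kA) = 0.075/(0.955×19.9) = 0.003946 K/W
R_expanded polystyrene = L/(kA) = 0.16/(0.0348×19.9) = 0.231 K/W
R_dense concrete = L/(kA) = 0.02/(1.45×19.9) = 6.931×10^-4 K/W
R_total = 0.2357 K/W
Q = ΔT / R_total = 25 / 0.2357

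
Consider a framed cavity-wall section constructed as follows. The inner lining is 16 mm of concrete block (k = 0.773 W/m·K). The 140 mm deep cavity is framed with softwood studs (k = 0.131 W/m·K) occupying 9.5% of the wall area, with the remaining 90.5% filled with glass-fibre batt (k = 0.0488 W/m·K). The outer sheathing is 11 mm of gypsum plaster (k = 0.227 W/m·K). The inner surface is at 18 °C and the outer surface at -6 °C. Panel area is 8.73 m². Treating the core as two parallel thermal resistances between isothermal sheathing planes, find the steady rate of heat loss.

Sheathing layers in series; stud and cavity paths in parallel between them.
R_inner = 0.016/(0.773×8.73) = 0.002371 K/W
R_stud  = 0.14/(0.131×0.095×8.73) = 1.289 K/W
R_cav   = 0.14/(0.0488×0.905×8.73) = 0.3631 K/W
1/R_core = 1/R_stud + 1/R_cav → R_core = 0.2833 K/W
R_outer = 0.011/(0.227×8.73) = 0.005551 K/W
R_total = 0.2912 K/W
Q = ΔT/R_total = 24/0.2912

Q ≈ 82.4 W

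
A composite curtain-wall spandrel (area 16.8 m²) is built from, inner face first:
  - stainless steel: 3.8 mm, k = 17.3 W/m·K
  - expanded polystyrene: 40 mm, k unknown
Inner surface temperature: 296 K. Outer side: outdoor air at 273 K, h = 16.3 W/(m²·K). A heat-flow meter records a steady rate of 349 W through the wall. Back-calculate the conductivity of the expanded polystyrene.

Thermal resistances in series:
R_stainless steel = L/(kA) = 0.0038/(17.3×16.8) = 1.307×10^-5 K/W
R_outer film = 1/(h_o·A) = 1/(16.3×16.8) = 0.003652 K/W
Sum of known resistances R_other = 0.003665 K/W
Total R = ΔT/Q = 23/349 = 0.0659 K/W
R_expanded polystyrene = R_total − R_other = 0.06224 K/W
k = L/(R·A) = 0.04/(0.06224×16.8)

k ≈ 0.0383 W/(m·K)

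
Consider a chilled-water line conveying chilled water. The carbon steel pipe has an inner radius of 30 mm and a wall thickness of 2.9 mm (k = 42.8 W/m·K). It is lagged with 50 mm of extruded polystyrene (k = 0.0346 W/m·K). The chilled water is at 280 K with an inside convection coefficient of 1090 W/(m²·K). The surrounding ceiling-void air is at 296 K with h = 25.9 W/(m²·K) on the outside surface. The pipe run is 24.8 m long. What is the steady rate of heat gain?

Q ≈ 91.6 W

Treating each annulus and film as a series resistance:
R_inner film = 1/(h_i·2πr₁L) = 1/(1090×2π×0.03×24.8) = 1.963×10^-4 K/W
R_carbon steel pipe wall = ln(32.9/30)/(2π×42.8×24.8) = 1.384×10^-5 K/W
R_extruded polystyrene = ln(82.9/32.9)/(2π×0.0346×24.8) = 0.1714 K/W
R_outer film = 1/(h_o·2πr_oL) = 1/(25.9×2π×0.0829×24.8) = 0.002989 K/W
R_total = 0.1746 K/W
Q = ΔT/R_total = 16/0.1746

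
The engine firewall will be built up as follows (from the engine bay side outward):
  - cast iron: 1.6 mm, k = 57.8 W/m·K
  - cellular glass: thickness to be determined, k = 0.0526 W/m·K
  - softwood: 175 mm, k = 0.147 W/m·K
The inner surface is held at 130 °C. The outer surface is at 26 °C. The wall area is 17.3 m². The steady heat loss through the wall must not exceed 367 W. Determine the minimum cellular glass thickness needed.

Series thermal resistances:
R_cast iron = L/(kA) = 0.0016/(57.8×17.3) = 1.6×10^-6 K/W
R_softwood = L/(kA) = 0.175/(0.147×17.3) = 0.06881 K/W
Sum of the known resistances R_other = 0.06882 K/W
Required total resistance R_tot = ΔT/Q_allow = 104/367 = 0.2834 K/W
R_cellular glass = R_tot − R_other = 0.2146 K/W
L = R·k·A = 0.2146×0.0526×17.3

L ≈ 195 mm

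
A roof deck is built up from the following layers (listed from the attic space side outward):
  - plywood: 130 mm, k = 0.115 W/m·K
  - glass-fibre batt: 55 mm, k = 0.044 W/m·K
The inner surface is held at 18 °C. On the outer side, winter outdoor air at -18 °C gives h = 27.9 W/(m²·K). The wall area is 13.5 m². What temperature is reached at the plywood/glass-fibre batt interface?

T ≈ 1.16 °C

Model the wall as resistances in series:
R_plywood = L/(kA) = 0.13/(0.115×13.5) = 0.08374 K/W
R_glass-fibre batt = L/(kA) = 0.055/(0.044×13.5) = 0.09259 K/W
R_outer film = 1/(h_o·A) = 1/(27.9×13.5) = 0.002655 K/W
R_total = 0.179 K/W;  Q = ΔT/R_total = 36/0.179 = 201.1 W
T_interface = T_inner − Q·ΣR(inner→interface) = 18 − 201×0.08374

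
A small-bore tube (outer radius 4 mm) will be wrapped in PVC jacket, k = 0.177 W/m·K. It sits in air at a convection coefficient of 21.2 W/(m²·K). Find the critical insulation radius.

For a cylinder r_cr = k/h = 0.177/21.2
r_cr = 8.35 mm; since the bare radius (4 mm) is below r_cr, adding a thin layer of insulation will *increase* heat loss.

r_cr ≈ 8.35 mm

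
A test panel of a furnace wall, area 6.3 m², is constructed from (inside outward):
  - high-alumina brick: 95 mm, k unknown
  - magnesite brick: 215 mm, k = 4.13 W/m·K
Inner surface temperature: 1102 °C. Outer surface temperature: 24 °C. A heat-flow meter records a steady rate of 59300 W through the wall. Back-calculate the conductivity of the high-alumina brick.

Treating each layer as a thermal resistance in series:
R_magnesite brick = L/(kA) = 0.215/(4.13×6.3) = 0.008263 K/W
Sum of known resistances R_other = 0.008263 K/W
Total R = ΔT/Q = 1078/59300 = 0.01818 K/W
R_high-alumina brick = R_total − R_other = 0.009916 K/W
k = L/(R·A) = 0.095/(0.009916×6.3)

k ≈ 1.52 W/(m·K)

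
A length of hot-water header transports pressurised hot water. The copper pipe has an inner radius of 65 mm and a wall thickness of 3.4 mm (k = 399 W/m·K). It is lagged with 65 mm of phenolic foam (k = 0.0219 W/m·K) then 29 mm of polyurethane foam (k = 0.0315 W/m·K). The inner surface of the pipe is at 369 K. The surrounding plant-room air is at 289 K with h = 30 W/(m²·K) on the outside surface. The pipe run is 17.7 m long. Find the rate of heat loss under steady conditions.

For a radial system each layer contributes R = ln(r_out/r_in)/(2πkL); films add R = 1/(hA).
R_copper pipe wall = ln(68.4/65)/(2π×399×17.7) = 1.149×10^-6 K/W
R_phenolic foam = ln(133.4/68.4)/(2π×0.0219×17.7) = 0.2743 K/W
R_polyurethane foam = ln(162.4/133.4)/(2π×0.0315×17.7) = 0.05615 K/W
R_outer film = 1/(h_o·2πr_oL) = 1/(30×2π×0.1624×17.7) = 0.001846 K/W
R_total = 0.3323 K/W
Q = ΔT/R_total = 80/0.3323

Q ≈ 241 W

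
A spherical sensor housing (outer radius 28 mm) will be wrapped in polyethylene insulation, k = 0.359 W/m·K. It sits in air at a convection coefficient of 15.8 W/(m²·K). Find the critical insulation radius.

r_cr ≈ 45.4 mm

For a sphere r_cr = 2k/h = 2×0.359/15.8
r_cr = 45.4 mm; since the bare radius (28 mm) is below r_cr, adding a thin layer of insulation will *increase* heat loss.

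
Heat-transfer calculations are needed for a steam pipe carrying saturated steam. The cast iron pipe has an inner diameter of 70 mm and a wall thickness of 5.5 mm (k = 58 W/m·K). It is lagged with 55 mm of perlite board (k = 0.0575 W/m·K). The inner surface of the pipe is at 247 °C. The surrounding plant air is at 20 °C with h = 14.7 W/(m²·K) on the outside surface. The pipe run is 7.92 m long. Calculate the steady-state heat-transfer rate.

Treating each annulus and film as a series resistance:
R_cast iron pipe wall = ln(40.5/35)/(2π×58×7.92) = 5.057×10^-5 K/W
R_perlite board = ln(95.5/40.5)/(2π×0.0575×7.92) = 0.2998 K/W
R_outer film = 1/(h_o·2πr_oL) = 1/(14.7×2π×0.0955×7.92) = 0.01431 K/W
R_total = 0.3142 K/W
Q = ΔT/R_total = 227/0.3142

Q ≈ 723 W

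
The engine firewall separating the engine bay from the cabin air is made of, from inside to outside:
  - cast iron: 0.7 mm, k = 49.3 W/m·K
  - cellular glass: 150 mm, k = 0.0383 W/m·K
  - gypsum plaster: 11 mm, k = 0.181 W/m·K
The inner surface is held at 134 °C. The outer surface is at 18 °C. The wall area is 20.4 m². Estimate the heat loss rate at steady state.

Q ≈ 595 W

Thermal resistances in series:
R_cast iron = L/(kA) = 0.0007/(49.3×20.4) = 6.96×10^-7 K/W
R_cellular glass = L/(kA) = 0.15/(0.0383×20.4) = 0.192 K/W
R_gypsum plaster = L/(kA) = 0.011/(0.181×20.4) = 0.002979 K/W
R_total = 0.195 K/W
Q = ΔT / R_total = 116 / 0.195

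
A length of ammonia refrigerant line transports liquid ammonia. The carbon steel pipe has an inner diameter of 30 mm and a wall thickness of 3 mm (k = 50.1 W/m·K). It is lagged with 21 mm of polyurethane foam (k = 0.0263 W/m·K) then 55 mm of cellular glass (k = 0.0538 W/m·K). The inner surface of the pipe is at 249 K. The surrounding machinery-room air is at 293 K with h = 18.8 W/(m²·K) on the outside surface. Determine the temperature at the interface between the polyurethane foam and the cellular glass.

T ≈ 277 K

For a radial system each layer contributes R = ln(r_out/r_in)/(2πkL); films add R = 1/(hA).
R_carbon steel pipe wall = ln(18/15)/(2π×50.1×1) = 5.792×10^-4 K/W
R_polyurethane foam = ln(39/18)/(2π×0.0263×1) = 4.679 K/W
R_cellular glass = ln(94/39)/(2π×0.0538×1) = 2.602 K/W
R_outer film = 1/(h_o·2πr_oL) = 1/(18.8×2π×0.094×1) = 0.09006 K/W
R_total = 7.372 K/W
Q = ΔT/R_total = 44/7.372
Q = 5.97 W/m
T_interface = T_inner + Q·ΣR(inner→interface) = 249 + 5.97×4.68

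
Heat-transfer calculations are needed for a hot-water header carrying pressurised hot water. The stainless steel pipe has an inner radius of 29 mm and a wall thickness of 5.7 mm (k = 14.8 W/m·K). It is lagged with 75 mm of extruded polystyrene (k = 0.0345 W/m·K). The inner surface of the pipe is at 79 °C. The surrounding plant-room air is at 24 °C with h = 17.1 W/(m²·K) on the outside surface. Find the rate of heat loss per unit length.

q′ ≈ 10.2 W/m

Radial resistances (cylindrical: R_cond = ln(r_o/r_i)/(2πkL), R_conv = 1/(h·2πrL)):
R_stainless steel pipe wall = ln(34.7/29)/(2π×14.8×1) = 0.00193 K/W
R_extruded polystyrene = ln(109.7/34.7)/(2π×0.0345×1) = 5.31 K/W
R_outer film = 1/(h_o·2πr_oL) = 1/(17.1×2π×0.1097×1) = 0.08484 K/W
R_total = 5.397 K/W
Q = ΔT/R_total = 55/5.397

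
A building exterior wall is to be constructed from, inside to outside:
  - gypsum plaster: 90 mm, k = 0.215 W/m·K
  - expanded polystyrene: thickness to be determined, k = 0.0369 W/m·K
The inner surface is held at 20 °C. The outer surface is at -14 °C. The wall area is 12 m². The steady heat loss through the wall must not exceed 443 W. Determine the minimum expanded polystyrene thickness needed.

L ≈ 18.5 mm

Thermal resistances in series:
R_gypsum plaster = L/(kA) = 0.09/(0.215×12) = 0.03488 K/W
Sum of the known resistances R_other = 0.03488 K/W
Required total resistance R_tot = ΔT/Q_allow = 34/443 = 0.07675 K/W
R_expanded polystyrene = R_tot − R_other = 0.04187 K/W
L = R·k·A = 0.04187×0.0369×12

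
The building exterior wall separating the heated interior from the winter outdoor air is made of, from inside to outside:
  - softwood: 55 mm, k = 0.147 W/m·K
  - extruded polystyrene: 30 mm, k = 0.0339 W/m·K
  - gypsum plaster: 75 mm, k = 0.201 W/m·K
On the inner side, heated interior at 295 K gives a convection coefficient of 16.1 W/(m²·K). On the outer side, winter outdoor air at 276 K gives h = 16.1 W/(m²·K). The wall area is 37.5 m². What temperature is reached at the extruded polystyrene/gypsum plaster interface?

Series thermal resistances:
R_inner film = 1/(h_i·A) = 1/(16.1×37.5) = 0.001656 K/W
R_softwood = L/(kA) = 0.055/(0.147×37.5) = 0.009977 K/W
R_extruded polystyrene = L/(kA) = 0.03/(0.0339×37.5) = 0.0236 K/W
R_gypsum plaster = L/(kA) = 0.075/(0.201×37.5) = 0.00995 K/W
R_outer film = 1/(h_o·A) = 1/(16.1×37.5) = 0.001656 K/W
R_total = 0.04684 K/W;  Q = ΔT/R_total = 19/0.04684 = 405.6 W
T_interface = T_inner − Q·ΣR(inner→interface) = 295 − 406×0.03523

T ≈ 281 K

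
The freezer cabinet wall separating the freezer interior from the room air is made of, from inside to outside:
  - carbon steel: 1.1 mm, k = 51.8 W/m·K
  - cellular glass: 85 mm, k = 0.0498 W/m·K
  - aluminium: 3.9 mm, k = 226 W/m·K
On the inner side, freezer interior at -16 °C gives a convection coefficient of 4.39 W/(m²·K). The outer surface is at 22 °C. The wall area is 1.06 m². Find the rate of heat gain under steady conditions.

Q ≈ 20.8 W

Thermal resistances in series:
R_inner film = 1/(h_i·A) = 1/(4.39×1.06) = 0.2149 K/W
R_carbon steel = L/(kA) = 0.0011/(51.8×1.06) = 2.003×10^-5 K/W
R_cellular glass = L/(kA) = 0.085/(0.0498×1.06) = 1.61 K/W
R_aluminium = L/(kA) = 0.0039/(226×1.06) = 1.628×10^-5 K/W
R_total = 1.825 K/W
Q = ΔT / R_total = 38 / 1.825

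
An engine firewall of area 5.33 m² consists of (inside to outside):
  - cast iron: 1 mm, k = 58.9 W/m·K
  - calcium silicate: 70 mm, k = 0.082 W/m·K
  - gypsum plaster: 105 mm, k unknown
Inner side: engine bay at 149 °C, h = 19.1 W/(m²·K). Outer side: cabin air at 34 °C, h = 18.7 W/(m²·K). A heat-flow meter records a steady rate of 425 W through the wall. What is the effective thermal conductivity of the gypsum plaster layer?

k ≈ 0.218 W/(m·K)

Treating each layer as a thermal resistance in series:
R_inner film = 1/(h_i·A) = 1/(19.1×5.33) = 0.009823 K/W
R_cast iron = L/(kA) = 0.001/(58.9×5.33) = 3.185×10^-6 K/W
R_calcium silicate = L/(kA) = 0.07/(0.082×5.33) = 0.1602 K/W
R_outer film = 1/(h_o·A) = 1/(18.7×5.33) = 0.01003 K/W
Sum of known resistances R_other = 0.18 K/W
Total R = ΔT/Q = 115/425 = 0.2706 K/W
R_gypsum plaster = R_total − R_other = 0.09057 K/W
k = L/(R·A) = 0.105/(0.09057×5.33)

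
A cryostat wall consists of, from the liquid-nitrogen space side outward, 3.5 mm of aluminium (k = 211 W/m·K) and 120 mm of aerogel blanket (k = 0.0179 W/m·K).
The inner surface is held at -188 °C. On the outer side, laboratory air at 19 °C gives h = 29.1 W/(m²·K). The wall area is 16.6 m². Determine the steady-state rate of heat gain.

Q ≈ 510 W

Treating each layer as a thermal resistance in series:
R_aluminium = L/(kA) = 0.0035/(211×16.6) = 9.993×10^-7 K/W
R_aerogel blanket = L/(kA) = 0.12/(0.0179×16.6) = 0.4039 K/W
R_outer film = 1/(h_o·A) = 1/(29.1×16.6) = 0.00207 K/W
R_total = 0.4059 K/W
Q = ΔT / R_total = 207 / 0.4059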